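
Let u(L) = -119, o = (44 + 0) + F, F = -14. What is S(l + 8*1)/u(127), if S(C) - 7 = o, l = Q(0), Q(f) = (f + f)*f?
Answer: -37/119 ≈ -0.31092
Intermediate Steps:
Q(f) = 2*f**2 (Q(f) = (2*f)*f = 2*f**2)
l = 0 (l = 2*0**2 = 2*0 = 0)
o = 30 (o = (44 + 0) - 14 = 44 - 14 = 30)
S(C) = 37 (S(C) = 7 + 30 = 37)
S(l + 8*1)/u(127) = 37/(-119) = 37*(-1/119) = -37/119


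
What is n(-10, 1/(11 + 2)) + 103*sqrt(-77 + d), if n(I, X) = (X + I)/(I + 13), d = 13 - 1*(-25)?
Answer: -43/13 + 103*I*sqrt(39) ≈ -3.3077 + 643.23*I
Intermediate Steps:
d = 38 (d = 13 + 25 = 38)
n(I, X) = (I + X)/(13 + I)
n(-10, 1/(11 + 2)) + 103*sqrt(-77 + d) = (-10 + 1/(11 + 2))/(13 - 10) + 103*sqrt(-77 + 38) = (-10 + 1/13)/3 + 103*sqrt(-39) = (-10 + 1/13)/3 + 103*(I*sqrt(39)) = (1/3)*(-129/13) + 103*I*sqrt(39) = -43/13 + 103*I*sqrt(39)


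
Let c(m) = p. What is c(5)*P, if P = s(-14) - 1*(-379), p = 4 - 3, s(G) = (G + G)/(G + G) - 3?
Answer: 377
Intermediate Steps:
s(G) = -2 (s(G) = (2*G)/((2*G)) - 3 = (2*G)*(1/(2*G)) - 3 = 1 - 3 = -2)
p = 1
P = 377 (P = -2 - 1*(-379) = -2 + 379 = 377)
c(m) = 1
c(5)*P = 1*377 = 377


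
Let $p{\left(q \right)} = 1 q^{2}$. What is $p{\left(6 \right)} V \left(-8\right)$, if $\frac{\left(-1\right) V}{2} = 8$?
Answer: $4608$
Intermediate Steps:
$V = -16$ ($V = \left(-2\right) 8 = -16$)
$p{\left(q \right)} = q^{2}$
$p{\left(6 \right)} V \left(-8\right) = 6^{2} \left(-16\right) \left(-8\right) = 36 \left(-16\right) \left(-8\right) = \left(-576\right) \left(-8\right) = 4608$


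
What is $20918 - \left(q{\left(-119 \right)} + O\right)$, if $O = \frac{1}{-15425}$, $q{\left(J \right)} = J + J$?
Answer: $\frac{326331301}{15425} \approx 21156.0$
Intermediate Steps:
$q{\left(J \right)} = 2 J$
$O = - \frac{1}{15425} \approx -6.483 \cdot 10^{-5}$
$20918 - \left(q{\left(-119 \right)} + O\right) = 20918 - \left(2 \left(-119\right) - \frac{1}{15425}\right) = 20918 - \left(-238 - \frac{1}{15425}\right) = 20918 - - \frac{3671151}{15425} = 20918 + \frac{3671151}{15425} = \frac{326331301}{15425}$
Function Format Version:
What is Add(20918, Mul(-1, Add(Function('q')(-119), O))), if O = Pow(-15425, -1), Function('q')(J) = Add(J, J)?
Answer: Rational(326331301, 15425) ≈ 21156.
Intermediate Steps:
Function('q')(J) = Mul(2, J)
O = Rational(-1, 15425) ≈ -6.4830e-5
Add(20918, Mul(-1, Add(Function('q')(-119), O))) = Add(20918, Mul(-1, Add(Mul(2, -119), Rational(-1, 15425)))) = Add(20918, Mul(-1, Add(-238, Rational(-1, 15425)))) = Add(20918, Mul(-1, Rational(-3671151, 15425))) = Add(20918, Rational(3671151, 15425)) = Rational(326331301, 15425)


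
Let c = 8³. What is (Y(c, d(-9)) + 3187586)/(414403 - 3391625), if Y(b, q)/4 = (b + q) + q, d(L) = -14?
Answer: -1594761/1488611 ≈ -1.0713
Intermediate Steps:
c = 512
Y(b, q) = 4*b + 8*q (Y(b, q) = 4*((b + q) + q) = 4*(b + 2*q) = 4*b + 8*q)
(Y(c, d(-9)) + 3187586)/(414403 - 3391625) = ((4*512 + 8*(-14)) + 3187586)/(414403 - 3391625) = ((2048 - 112) + 3187586)/(-2977222) = (1936 + 3187586)*(-1/2977222) = 3189522*(-1/2977222) = -1594761/1488611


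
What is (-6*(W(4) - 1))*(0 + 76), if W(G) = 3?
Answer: -912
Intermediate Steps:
(-6*(W(4) - 1))*(0 + 76) = (-6*(3 - 1))*(0 + 76) = -6*2*76 = -12*76 = -912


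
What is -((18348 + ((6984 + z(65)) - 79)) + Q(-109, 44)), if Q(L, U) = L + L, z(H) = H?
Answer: -25100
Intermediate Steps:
Q(L, U) = 2*L
-((18348 + ((6984 + z(65)) - 79)) + Q(-109, 44)) = -((18348 + ((6984 + 65) - 79)) + 2*(-109)) = -((18348 + (7049 - 79)) - 218) = -((18348 + 6970) - 218) = -(25318 - 218) = -1*25100 = -25100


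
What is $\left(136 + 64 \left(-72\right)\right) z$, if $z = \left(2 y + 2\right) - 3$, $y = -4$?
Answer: $40248$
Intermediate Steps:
$z = -9$ ($z = \left(2 \left(-4\right) + 2\right) - 3 = \left(-8 + 2\right) - 3 = -6 - 3 = -9$)
$\left(136 + 64 \left(-72\right)\right) z = \left(136 + 64 \left(-72\right)\right) \left(-9\right) = \left(136 - 4608\right) \left(-9\right) = \left(-4472\right) \left(-9\right) = 40248$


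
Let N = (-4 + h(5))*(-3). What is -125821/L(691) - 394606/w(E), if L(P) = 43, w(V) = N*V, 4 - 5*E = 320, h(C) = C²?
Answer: -1294842379/428022 ≈ -3025.2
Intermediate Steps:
E = -316/5 (E = ⅘ - ⅕*320 = ⅘ - 64 = -316/5 ≈ -63.200)
N = -63 (N = (-4 + 5²)*(-3) = (-4 + 25)*(-3) = 21*(-3) = -63)
w(V) = -63*V
-125821/L(691) - 394606/w(E) = -125821/43 - 394606/((-63*(-316/5))) = -125821*1/43 - 394606/19908/5 = -125821/43 - 394606*5/19908 = -125821/43 - 986515/9954 = -1294842379/428022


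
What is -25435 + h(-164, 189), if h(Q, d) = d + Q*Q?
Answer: 1650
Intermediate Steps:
h(Q, d) = d + Q²
-25435 + h(-164, 189) = -25435 + (189 + (-164)²) = -25435 + (189 + 26896) = -25435 + 27085 = 1650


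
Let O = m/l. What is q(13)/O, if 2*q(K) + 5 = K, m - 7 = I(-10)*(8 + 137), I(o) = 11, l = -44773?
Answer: -89546/801 ≈ -111.79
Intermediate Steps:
m = 1602 (m = 7 + 11*(8 + 137) = 7 + 11*145 = 7 + 1595 = 1602)
q(K) = -5/2 + K/2
O = -1602/44773 (O = 1602/(-44773) = 1602*(-1/44773) = -1602/44773 ≈ -0.035780)
q(13)/O = (-5/2 + (1/2)*13)/(-1602/44773) = (-5/2 + 13/2)*(-44773/1602) = 4*(-44773/1602) = -89546/801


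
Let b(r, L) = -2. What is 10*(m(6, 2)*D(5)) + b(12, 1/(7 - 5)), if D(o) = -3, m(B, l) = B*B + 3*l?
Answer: -1262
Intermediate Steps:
m(B, l) = B² + 3*l
10*(m(6, 2)*D(5)) + b(12, 1/(7 - 5)) = 10*((6² + 3*2)*(-3)) - 2 = 10*((36 + 6)*(-3)) - 2 = 10*(42*(-3)) - 2 = 10*(-126) - 2 = -1260 - 2 = -1262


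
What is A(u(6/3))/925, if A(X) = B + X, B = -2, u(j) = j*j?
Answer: 2/925 ≈ 0.0021622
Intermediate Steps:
u(j) = j**2
A(X) = -2 + X
A(u(6/3))/925 = (-2 + (6/3)**2)/925 = (-2 + (6*(1/3))**2)*(1/925) = (-2 + 2**2)*(1/925) = (-2 + 4)*(1/925) = 2*(1/925) = 2/925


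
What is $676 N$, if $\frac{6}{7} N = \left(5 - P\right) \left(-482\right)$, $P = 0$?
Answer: $- \frac{5702060}{3} \approx -1.9007 \cdot 10^{6}$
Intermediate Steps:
$N = - \frac{8435}{3}$ ($N = \frac{7 \left(5 - 0\right) \left(-482\right)}{6} = \frac{7 \left(5 + 0\right) \left(-482\right)}{6} = \frac{7 \cdot 5 \left(-482\right)}{6} = \frac{7}{6} \left(-2410\right) = - \frac{8435}{3} \approx -2811.7$)
$676 N = 676 \left(- \frac{8435}{3}\right) = - \frac{5702060}{3}$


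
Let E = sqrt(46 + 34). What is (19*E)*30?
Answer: 2280*sqrt(5) ≈ 5098.2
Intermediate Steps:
E = 4*sqrt(5) (E = sqrt(80) = 4*sqrt(5) ≈ 8.9443)
(19*E)*30 = (19*(4*sqrt(5)))*30 = (76*sqrt(5))*30 = 2280*sqrt(5)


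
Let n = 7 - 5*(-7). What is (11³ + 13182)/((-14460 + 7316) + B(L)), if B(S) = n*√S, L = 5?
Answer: -25920218/12756979 - 304773*√5/25513958 ≈ -2.0586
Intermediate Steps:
n = 42 (n = 7 + 35 = 42)
B(S) = 42*√S
(11³ + 13182)/((-14460 + 7316) + B(L)) = (11³ + 13182)/((-14460 + 7316) + 42*√5) = (1331 + 13182)/(-7144 + 42*√5) = 14513/(-7144 + 42*√5)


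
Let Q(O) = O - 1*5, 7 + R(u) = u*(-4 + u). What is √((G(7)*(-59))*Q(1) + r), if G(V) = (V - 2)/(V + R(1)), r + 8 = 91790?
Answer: 29*√978/3 ≈ 302.31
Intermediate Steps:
R(u) = -7 + u*(-4 + u)
Q(O) = -5 + O (Q(O) = O - 5 = -5 + O)
r = 91782 (r = -8 + 91790 = 91782)
G(V) = (-2 + V)/(-10 + V) (G(V) = (V - 2)/(V + (-7 + 1² - 4*1)) = (-2 + V)/(V + (-7 + 1 - 4)) = (-2 + V)/(V - 10) = (-2 + V)/(-10 + V))
√((G(7)*(-59))*Q(1) + r) = √((((-2 + 7)/(-10 + 7))*(-59))*(-5 + 1) + 91782) = √(((5/(-3))*(-59))*(-4) + 91782) = √((-⅓*5*(-59))*(-4) + 91782) = √(-5/3*(-59)*(-4) + 91782) = √((295/3)*(-4) + 91782) = √(-1180/3 + 91782) = √(274166/3) = 29*√978/3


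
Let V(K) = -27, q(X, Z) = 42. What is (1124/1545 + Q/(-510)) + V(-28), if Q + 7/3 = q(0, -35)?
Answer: -244267/9270 ≈ -26.350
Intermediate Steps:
Q = 119/3 (Q = -7/3 + 42 = 119/3 ≈ 39.667)
(1124/1545 + Q/(-510)) + V(-28) = (1124/1545 + (119/3)/(-510)) - 27 = (1124*(1/1545) + (119/3)*(-1/510)) - 27 = (1124/1545 - 7/90) - 27 = 6023/9270 - 27 = -244267/9270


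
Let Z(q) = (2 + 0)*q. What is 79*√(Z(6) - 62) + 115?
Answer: 115 + 395*I*√2 ≈ 115.0 + 558.61*I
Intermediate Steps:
Z(q) = 2*q
79*√(Z(6) - 62) + 115 = 79*√(2*6 - 62) + 115 = 79*√(12 - 62) + 115 = 79*√(-50) + 115 = 79*(5*I*√2) + 115 = 395*I*√2 + 115 = 115 + 395*I*√2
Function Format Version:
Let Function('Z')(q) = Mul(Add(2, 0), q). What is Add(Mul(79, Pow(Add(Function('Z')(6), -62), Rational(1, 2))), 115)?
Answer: Add(115, Mul(395, I, Pow(2, Rational(1, 2)))) ≈ Add(115.00, Mul(558.61, I))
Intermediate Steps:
Function('Z')(q) = Mul(2, q)
Add(Mul(79, Pow(Add(Function('Z')(6), -62), Rational(1, 2))), 115) = Add(Mul(79, Pow(Add(Mul(2, 6), -62), Rational(1, 2))), 115) = Add(Mul(79, Pow(Add(12, -62), Rational(1, 2))), 115) = Add(Mul(79, Pow(-50, Rational(1, 2))), 115) = Add(Mul(79, Mul(5, I, Pow(2, Rational(1, 2)))), 115) = Add(Mul(395, I, Pow(2, Rational(1, 2))), 115) = Add(115, Mul(395, I, Pow(2, Rational(1, 2))))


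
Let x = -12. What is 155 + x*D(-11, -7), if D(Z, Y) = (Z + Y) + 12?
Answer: 227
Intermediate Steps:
D(Z, Y) = 12 + Y + Z (D(Z, Y) = (Y + Z) + 12 = 12 + Y + Z)
155 + x*D(-11, -7) = 155 - 12*(12 - 7 - 11) = 155 - 12*(-6) = 155 + 72 = 227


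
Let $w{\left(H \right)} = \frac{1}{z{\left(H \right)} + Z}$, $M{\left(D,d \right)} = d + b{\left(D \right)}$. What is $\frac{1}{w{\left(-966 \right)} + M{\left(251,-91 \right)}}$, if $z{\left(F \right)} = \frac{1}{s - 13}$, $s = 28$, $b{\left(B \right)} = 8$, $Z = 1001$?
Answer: $- \frac{15016}{1246313} \approx -0.012048$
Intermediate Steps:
$M{\left(D,d \right)} = 8 + d$ ($M{\left(D,d \right)} = d + 8 = 8 + d$)
$z{\left(F \right)} = \frac{1}{15}$ ($z{\left(F \right)} = \frac{1}{28 - 13} = \frac{1}{15}$)
$w{\left(H \right)} = \frac{15}{15016}$ ($w{\left(H \right)} = \frac{1}{\frac{1}{15} + 1001} = \frac{1}{\frac{15016}{15}} = \frac{15}{15016}$)
$\frac{1}{w{\left(-966 \right)} + M{\left(251,-91 \right)}} = \frac{1}{\frac{15}{15016} + \left(8 - 91\right)} = \frac{1}{\frac{15}{15016} - 83} = \frac{1}{- \frac{1246313}{15016}} = - \frac{15016}{1246313}$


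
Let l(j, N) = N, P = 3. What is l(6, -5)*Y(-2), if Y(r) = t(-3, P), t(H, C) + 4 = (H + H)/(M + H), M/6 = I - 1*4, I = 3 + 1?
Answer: 10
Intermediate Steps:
I = 4
M = 0 (M = 6*(4 - 1*4) = 6*(4 - 4) = 6*0 = 0)
t(H, C) = -2 (t(H, C) = -4 + (H + H)/(0 + H) = -4 + (2*H)/H = -4 + 2 = -2)
Y(r) = -2
l(6, -5)*Y(-2) = -5*(-2) = 10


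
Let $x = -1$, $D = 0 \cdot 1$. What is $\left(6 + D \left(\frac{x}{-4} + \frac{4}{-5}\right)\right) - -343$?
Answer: $349$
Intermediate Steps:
$D = 0$
$\left(6 + D \left(\frac{x}{-4} + \frac{4}{-5}\right)\right) - -343 = \left(6 + 0 \left(- \frac{1}{-4} + \frac{4}{-5}\right)\right) - -343 = \left(6 + 0 \left(\left(-1\right) \left(- \frac{1}{4}\right) + 4 \left(- \frac{1}{5}\right)\right)\right) + 343 = \left(6 + 0 \left(\frac{1}{4} - \frac{4}{5}\right)\right) + 343 = \left(6 + 0 \left(- \frac{11}{20}\right)\right) + 343 = \left(6 + 0\right) + 343 = 6 + 343 = 349$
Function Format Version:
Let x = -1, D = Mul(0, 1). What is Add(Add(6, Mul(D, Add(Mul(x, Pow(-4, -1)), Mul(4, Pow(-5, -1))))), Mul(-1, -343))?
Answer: 349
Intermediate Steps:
D = 0
Add(Add(6, Mul(D, Add(Mul(x, Pow(-4, -1)), Mul(4, Pow(-5, -1))))), Mul(-1, -343)) = Add(Add(6, Mul(0, Add(Mul(-1, Pow(-4, -1)), Mul(4, Pow(-5, -1))))), Mul(-1, -343)) = Add(Add(6, Mul(0, Add(Mul(-1, Rational(-1, 4)), Mul(4, Rational(-1, 5))))), 343) = Add(Add(6, Mul(0, Add(Rational(1, 4), Rational(-4, 5)))), 343) = Add(Add(6, Mul(0, Rational(-11, 20))), 343) = Add(Add(6, 0), 343) = Add(6, 343) = 349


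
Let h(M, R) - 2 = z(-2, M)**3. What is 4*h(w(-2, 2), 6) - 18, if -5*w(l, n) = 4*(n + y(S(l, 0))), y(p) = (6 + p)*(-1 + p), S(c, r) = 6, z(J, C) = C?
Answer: -61013218/125 ≈ -4.8811e+5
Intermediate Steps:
y(p) = (-1 + p)*(6 + p)
w(l, n) = -48 - 4*n/5 (w(l, n) = -4*(n + (-6 + 6**2 + 5*6))/5 = -4*(n + (-6 + 36 + 30))/5 = -4*(n + 60)/5 = -4*(60 + n)/5 = -(240 + 4*n)/5 = -48 - 4*n/5)
h(M, R) = 2 + M**3
4*h(w(-2, 2), 6) - 18 = 4*(2 + (-48 - 4/5*2)**3) - 18 = 4*(2 + (-48 - 8/5)**3) - 18 = 4*(2 + (-248/5)**3) - 18 = 4*(2 - 15252992/125) - 18 = 4*(-15252742/125) - 18 = -61010968/125 - 18 = -61013218/125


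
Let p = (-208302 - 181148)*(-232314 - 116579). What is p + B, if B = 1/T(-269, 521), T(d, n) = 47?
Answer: 6386189805951/47 ≈ 1.3588e+11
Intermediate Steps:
p = 135876378850 (p = -389450*(-348893) = 135876378850)
B = 1/47 ≈ 0.021277
p + B = 135876378850 + 1/47 = 6386189805951/47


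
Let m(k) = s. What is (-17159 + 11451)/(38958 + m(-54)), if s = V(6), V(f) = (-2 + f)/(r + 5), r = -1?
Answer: -5708/38959 ≈ -0.14651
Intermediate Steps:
V(f) = -½ + f/4 (V(f) = (-2 + f)/(-1 + 5) = (-2 + f)/4 = (-2 + f)*(¼) = -½ + f/4)
s = 1 (s = -½ + (¼)*6 = -½ + 3/2 = 1)
m(k) = 1
(-17159 + 11451)/(38958 + m(-54)) = (-17159 + 11451)/(38958 + 1) = -5708/38959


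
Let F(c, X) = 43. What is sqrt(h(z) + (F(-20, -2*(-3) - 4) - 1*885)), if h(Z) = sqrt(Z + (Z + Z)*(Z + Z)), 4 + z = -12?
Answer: sqrt(-842 + 12*sqrt(7)) ≈ 28.465*I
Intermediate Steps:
z = -16 (z = -4 - 12 = -16)
h(Z) = sqrt(Z + 4*Z**2) (h(Z) = sqrt(Z + (2*Z)*(2*Z)) = sqrt(Z + 4*Z**2))
sqrt(h(z) + (F(-20, -2*(-3) - 4) - 1*885)) = sqrt(sqrt(-16*(1 + 4*(-16))) + (43 - 1*885)) = sqrt(sqrt(-16*(1 - 64)) + (43 - 885)) = sqrt(sqrt(-16*(-63)) - 842) = sqrt(sqrt(1008) - 842) = sqrt(12*sqrt(7) - 842) = sqrt(-842 + 12*sqrt(7))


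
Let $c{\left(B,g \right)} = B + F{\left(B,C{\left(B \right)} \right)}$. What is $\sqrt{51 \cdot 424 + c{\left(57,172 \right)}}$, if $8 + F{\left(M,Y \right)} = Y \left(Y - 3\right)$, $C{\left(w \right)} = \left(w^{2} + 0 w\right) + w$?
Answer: $\sqrt{10941391} \approx 3307.8$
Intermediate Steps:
$C{\left(w \right)} = w + w^{2}$ ($C{\left(w \right)} = \left(w^{2} + 0\right) + w = w^{2} + w = w + w^{2}$)
$F{\left(M,Y \right)} = -8 + Y \left(-3 + Y\right)$ ($F{\left(M,Y \right)} = -8 + Y \left(Y - 3\right) = -8 + Y \left(-3 + Y\right)$)
$c{\left(B,g \right)} = -8 + B + B^{2} \left(1 + B\right)^{2} - 3 B \left(1 + B\right)$ ($c{\left(B,g \right)} = B - \left(8 - B^{2} \left(1 + B\right)^{2} + 3 B \left(1 + B\right)\right) = -8 + B + B^{2} \left(1 + B\right)^{2} - 3 B \left(1 + B\right)$)
$\sqrt{51 \cdot 424 + c{\left(57,172 \right)}} = \sqrt{51 \cdot 424 + \left(-8 + 57 + 57^{2} \left(1 + 57\right)^{2} - 171 \left(1 + 57\right)\right)} = \sqrt{21624 + \left(-8 + 57 + 3249 \cdot 58^{2} - 171 \cdot 58\right)} = \sqrt{21624 + \left(-8 + 57 + 3249 \cdot 3364 - 9918\right)} = \sqrt{21624 + \left(-8 + 57 + 10929636 - 9918\right)} = \sqrt{21624 + 10919767} = \sqrt{10941391}$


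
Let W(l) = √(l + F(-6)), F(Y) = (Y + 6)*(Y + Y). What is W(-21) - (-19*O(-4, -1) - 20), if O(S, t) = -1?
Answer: 1 + I*√21 ≈ 1.0 + 4.5826*I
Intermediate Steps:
F(Y) = 2*Y*(6 + Y) (F(Y) = (6 + Y)*(2*Y) = 2*Y*(6 + Y))
W(l) = √l (W(l) = √(l + 2*(-6)*(6 - 6)) = √(l + 2*(-6)*0) = √(l + 0) = √l)
W(-21) - (-19*O(-4, -1) - 20) = √(-21) - (-19*(-1) - 20) = I*√21 - (19 - 20) = I*√21 - 1*(-1) = I*√21 + 1 = 1 + I*√21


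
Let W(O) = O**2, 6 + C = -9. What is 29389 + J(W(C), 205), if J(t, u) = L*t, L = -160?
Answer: -6611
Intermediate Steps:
C = -15 (C = -6 - 9 = -15)
J(t, u) = -160*t
29389 + J(W(C), 205) = 29389 - 160*(-15)**2 = 29389 - 160*225 = 29389 - 36000 = -6611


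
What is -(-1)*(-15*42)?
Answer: -630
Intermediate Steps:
-(-1)*(-15*42) = -(-1)*(-630) = -1*630 = -630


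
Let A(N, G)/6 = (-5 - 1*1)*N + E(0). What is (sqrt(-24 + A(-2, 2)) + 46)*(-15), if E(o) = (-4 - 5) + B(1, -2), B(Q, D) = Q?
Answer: -690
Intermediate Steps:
E(o) = -8 (E(o) = (-4 - 5) + 1 = -9 + 1 = -8)
A(N, G) = -48 - 36*N (A(N, G) = 6*((-5 - 1*1)*N - 8) = 6*((-5 - 1)*N - 8) = 6*(-6*N - 8) = 6*(-8 - 6*N) = -48 - 36*N)
(sqrt(-24 + A(-2, 2)) + 46)*(-15) = (sqrt(-24 + (-48 - 36*(-2))) + 46)*(-15) = (sqrt(-24 + (-48 + 72)) + 46)*(-15) = (sqrt(-24 + 24) + 46)*(-15) = (sqrt(0) + 46)*(-15) = (0 + 46)*(-15) = 46*(-15) = -690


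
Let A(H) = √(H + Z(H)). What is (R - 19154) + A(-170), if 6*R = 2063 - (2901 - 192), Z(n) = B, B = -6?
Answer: -57785/3 + 4*I*√11 ≈ -19262.0 + 13.266*I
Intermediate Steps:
Z(n) = -6
R = -323/3 (R = (2063 - (2901 - 192))/6 = (2063 - 1*2709)/6 = (2063 - 2709)/6 = (⅙)*(-646) = -323/3 ≈ -107.67)
A(H) = √(-6 + H) (A(H) = √(H - 6) = √(-6 + H))
(R - 19154) + A(-170) = (-323/3 - 19154) + √(-6 - 170) = -57785/3 + √(-176) = -57785/3 + 4*I*√11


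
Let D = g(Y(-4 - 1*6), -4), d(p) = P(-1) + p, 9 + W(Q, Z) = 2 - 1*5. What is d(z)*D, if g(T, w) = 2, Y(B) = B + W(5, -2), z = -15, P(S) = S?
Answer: -32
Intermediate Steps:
W(Q, Z) = -12 (W(Q, Z) = -9 + (2 - 1*5) = -9 + (2 - 5) = -9 - 3 = -12)
Y(B) = -12 + B (Y(B) = B - 12 = -12 + B)
d(p) = -1 + p
D = 2
d(z)*D = (-1 - 15)*2 = -16*2 = -32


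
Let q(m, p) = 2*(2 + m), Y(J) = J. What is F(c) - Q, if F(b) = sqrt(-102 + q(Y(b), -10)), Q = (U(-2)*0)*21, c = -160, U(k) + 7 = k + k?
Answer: I*sqrt(418) ≈ 20.445*I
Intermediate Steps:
U(k) = -7 + 2*k (U(k) = -7 + (k + k) = -7 + 2*k)
Q = 0 (Q = ((-7 + 2*(-2))*0)*21 = ((-7 - 4)*0)*21 = -11*0*21 = 0*21 = 0)
q(m, p) = 4 + 2*m
F(b) = sqrt(-98 + 2*b) (F(b) = sqrt(-102 + (4 + 2*b)) = sqrt(-98 + 2*b))
F(c) - Q = sqrt(-98 + 2*(-160)) - 1*0 = sqrt(-98 - 320) + 0 = sqrt(-418) + 0 = I*sqrt(418) + 0 = I*sqrt(418)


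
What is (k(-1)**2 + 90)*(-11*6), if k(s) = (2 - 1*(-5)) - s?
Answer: -10164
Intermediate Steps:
k(s) = 7 - s (k(s) = (2 + 5) - s = 7 - s)
(k(-1)**2 + 90)*(-11*6) = ((7 - 1*(-1))**2 + 90)*(-11*6) = ((7 + 1)**2 + 90)*(-66) = (8**2 + 90)*(-66) = (64 + 90)*(-66) = 154*(-66) = -10164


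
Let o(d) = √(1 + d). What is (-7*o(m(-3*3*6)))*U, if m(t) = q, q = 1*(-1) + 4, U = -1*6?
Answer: 84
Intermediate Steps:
U = -6
q = 3 (q = -1 + 4 = 3)
m(t) = 3
(-7*o(m(-3*3*6)))*U = -7*√(1 + 3)*(-6) = -7*√4*(-6) = -7*2*(-6) = -14*(-6) = 84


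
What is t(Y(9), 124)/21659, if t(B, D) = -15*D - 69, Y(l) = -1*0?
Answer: -1929/21659 ≈ -0.089062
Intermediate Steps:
Y(l) = 0
t(B, D) = -69 - 15*D
t(Y(9), 124)/21659 = (-69 - 15*124)/21659 = (-69 - 1860)*(1/21659) = -1929*1/21659 = -1929/21659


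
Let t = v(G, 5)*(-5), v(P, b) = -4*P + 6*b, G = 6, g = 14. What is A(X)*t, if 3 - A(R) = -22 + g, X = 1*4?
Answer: -330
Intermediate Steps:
X = 4
A(R) = 11 (A(R) = 3 - (-22 + 14) = 3 - 1*(-8) = 3 + 8 = 11)
t = -30 (t = (-4*6 + 6*5)*(-5) = (-24 + 30)*(-5) = 6*(-5) = -30)
A(X)*t = 11*(-30) = -330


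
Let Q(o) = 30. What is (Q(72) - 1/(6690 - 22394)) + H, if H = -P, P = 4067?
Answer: -63397047/15704 ≈ -4037.0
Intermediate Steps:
H = -4067 (H = -1*4067 = -4067)
(Q(72) - 1/(6690 - 22394)) + H = (30 - 1/(6690 - 22394)) - 4067 = (30 - 1/(-15704)) - 4067 = (30 - 1*(-1/15704)) - 4067 = (30 + 1/15704) - 4067 = 471121/15704 - 4067 = -63397047/15704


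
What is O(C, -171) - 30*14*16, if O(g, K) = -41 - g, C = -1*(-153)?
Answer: -6914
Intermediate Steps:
C = 153
O(C, -171) - 30*14*16 = (-41 - 1*153) - 30*14*16 = (-41 - 153) - 420*16 = -194 - 1*6720 = -194 - 6720 = -6914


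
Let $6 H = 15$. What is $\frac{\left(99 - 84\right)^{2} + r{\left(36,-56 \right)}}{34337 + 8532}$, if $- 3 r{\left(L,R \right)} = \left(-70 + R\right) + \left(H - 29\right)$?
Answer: $\frac{1655}{257214} \approx 0.0064343$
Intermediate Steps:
$H = \frac{5}{2}$ ($H = \frac{1}{6} \cdot 15 = \frac{5}{2} \approx 2.5$)
$r{\left(L,R \right)} = \frac{193}{6} - \frac{R}{3}$ ($r{\left(L,R \right)} = - \frac{\left(-70 + R\right) + \left(\frac{5}{2} - 29\right)}{3} = - \frac{\left(-70 + R\right) - \frac{53}{2}}{3} = - \frac{- \frac{193}{2} + R}{3} = \frac{193}{6} - \frac{R}{3}$)
$\frac{\left(99 - 84\right)^{2} + r{\left(36,-56 \right)}}{34337 + 8532} = \frac{\left(99 - 84\right)^{2} + \left(\frac{193}{6} - - \frac{56}{3}\right)}{34337 + 8532} = \frac{15^{2} + \left(\frac{193}{6} + \frac{56}{3}\right)}{42869} = \left(225 + \frac{305}{6}\right) \frac{1}{42869} = \frac{1655}{6} \cdot \frac{1}{42869} = \frac{1655}{257214}$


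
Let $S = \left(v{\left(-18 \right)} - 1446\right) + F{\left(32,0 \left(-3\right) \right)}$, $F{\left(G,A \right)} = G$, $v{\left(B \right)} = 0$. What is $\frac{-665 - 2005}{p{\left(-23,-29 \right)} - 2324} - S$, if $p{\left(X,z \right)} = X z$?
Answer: $\frac{2345668}{1657} \approx 1415.6$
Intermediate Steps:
$S = -1414$ ($S = \left(0 - 1446\right) + 32 = -1446 + 32 = -1414$)
$\frac{-665 - 2005}{p{\left(-23,-29 \right)} - 2324} - S = \frac{-665 - 2005}{\left(-23\right) \left(-29\right) - 2324} - -1414 = - \frac{2670}{667 - 2324} + 1414 = - \frac{2670}{-1657} + 1414 = \left(-2670\right) \left(- \frac{1}{1657}\right) + 1414 = \frac{2670}{1657} + 1414 = \frac{2345668}{1657}$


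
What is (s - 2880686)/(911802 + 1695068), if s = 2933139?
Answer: 52453/2606870 ≈ 0.020121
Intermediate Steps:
(s - 2880686)/(911802 + 1695068) = (2933139 - 2880686)/(911802 + 1695068) = 52453/2606870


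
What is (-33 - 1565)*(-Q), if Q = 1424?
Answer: 2275552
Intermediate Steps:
(-33 - 1565)*(-Q) = (-33 - 1565)*(-1*1424) = -1598*(-1424) = 2275552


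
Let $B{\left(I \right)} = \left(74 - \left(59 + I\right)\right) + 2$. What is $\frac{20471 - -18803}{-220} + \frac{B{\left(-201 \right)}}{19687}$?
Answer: $- \frac{386569639}{2165570} \approx -178.51$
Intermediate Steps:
$B{\left(I \right)} = 17 - I$ ($B{\left(I \right)} = \left(15 - I\right) + 2 = 17 - I$)
$\frac{20471 - -18803}{-220} + \frac{B{\left(-201 \right)}}{19687} = \frac{20471 - -18803}{-220} + \frac{17 - -201}{19687} = \left(20471 + 18803\right) \left(- \frac{1}{220}\right) + \left(17 + 201\right) \frac{1}{19687} = 39274 \left(- \frac{1}{220}\right) + 218 \cdot \frac{1}{19687} = - \frac{19637}{110} + \frac{218}{19687} = - \frac{386569639}{2165570}$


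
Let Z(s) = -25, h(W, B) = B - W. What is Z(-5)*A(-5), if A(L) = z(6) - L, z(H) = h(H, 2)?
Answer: -25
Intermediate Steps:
z(H) = 2 - H
A(L) = -4 - L (A(L) = (2 - 1*6) - L = (2 - 6) - L = -4 - L)
Z(-5)*A(-5) = -25*(-4 - 1*(-5)) = -25*(-4 + 5) = -25*1 = -25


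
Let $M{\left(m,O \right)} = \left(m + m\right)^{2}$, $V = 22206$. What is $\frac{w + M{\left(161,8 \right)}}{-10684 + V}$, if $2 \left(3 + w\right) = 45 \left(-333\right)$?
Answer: $\frac{192377}{23044} \approx 8.3483$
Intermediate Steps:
$w = - \frac{14991}{2}$ ($w = -3 + \frac{45 \left(-333\right)}{2} = -3 + \frac{1}{2} \left(-14985\right) = -3 - \frac{14985}{2} = - \frac{14991}{2} \approx -7495.5$)
$M{\left(m,O \right)} = 4 m^{2}$ ($M{\left(m,O \right)} = \left(2 m\right)^{2} = 4 m^{2}$)
$\frac{w + M{\left(161,8 \right)}}{-10684 + V} = \frac{- \frac{14991}{2} + 4 \cdot 161^{2}}{-10684 + 22206} = \frac{- \frac{14991}{2} + 4 \cdot 25921}{11522} = \left(- \frac{14991}{2} + 103684\right) \frac{1}{11522} = \frac{192377}{2} \cdot \frac{1}{11522} = \frac{192377}{23044}$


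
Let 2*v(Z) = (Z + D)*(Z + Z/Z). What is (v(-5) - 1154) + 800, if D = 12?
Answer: -368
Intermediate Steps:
v(Z) = (1 + Z)*(12 + Z)/2 (v(Z) = ((Z + 12)*(Z + Z/Z))/2 = ((12 + Z)*(Z + 1))/2 = ((12 + Z)*(1 + Z))/2 = ((1 + Z)*(12 + Z))/2 = (1 + Z)*(12 + Z)/2)
(v(-5) - 1154) + 800 = ((6 + (1/2)*(-5)**2 + (13/2)*(-5)) - 1154) + 800 = ((6 + (1/2)*25 - 65/2) - 1154) + 800 = ((6 + 25/2 - 65/2) - 1154) + 800 = (-14 - 1154) + 800 = -1168 + 800 = -368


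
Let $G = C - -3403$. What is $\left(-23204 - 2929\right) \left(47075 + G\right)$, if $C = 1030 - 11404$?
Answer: $-1048037832$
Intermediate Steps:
$C = -10374$
$G = -6971$ ($G = -10374 - -3403 = -10374 + 3403 = -6971$)
$\left(-23204 - 2929\right) \left(47075 + G\right) = \left(-23204 - 2929\right) \left(47075 - 6971\right) = \left(-23204 - 2929\right) 40104 = \left(-26133\right) 40104 = -1048037832$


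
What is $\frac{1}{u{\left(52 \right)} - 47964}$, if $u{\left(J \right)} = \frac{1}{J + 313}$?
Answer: $- \frac{365}{17506859} \approx -2.0849 \cdot 10^{-5}$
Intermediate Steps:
$u{\left(J \right)} = \frac{1}{313 + J}$
$\frac{1}{u{\left(52 \right)} - 47964} = \frac{1}{\frac{1}{313 + 52} - 47964} = \frac{1}{\frac{1}{365} - 47964} = \frac{1}{- \frac{17506859}{365}} = - \frac{365}{17506859}$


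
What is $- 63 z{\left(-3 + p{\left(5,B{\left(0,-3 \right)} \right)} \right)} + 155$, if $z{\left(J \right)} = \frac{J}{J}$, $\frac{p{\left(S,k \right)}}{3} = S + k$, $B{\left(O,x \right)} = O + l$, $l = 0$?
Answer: $92$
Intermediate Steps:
$B{\left(O,x \right)} = O$ ($B{\left(O,x \right)} = O + 0 = O$)
$p{\left(S,k \right)} = 3 S + 3 k$ ($p{\left(S,k \right)} = 3 \left(S + k\right) = 3 S + 3 k$)
$z{\left(J \right)} = 1$
$- 63 z{\left(-3 + p{\left(5,B{\left(0,-3 \right)} \right)} \right)} + 155 = \left(-63\right) 1 + 155 = -63 + 155 = 92$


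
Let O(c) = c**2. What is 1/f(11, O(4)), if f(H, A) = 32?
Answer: 1/32 ≈ 0.031250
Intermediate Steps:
1/f(11, O(4)) = 1/32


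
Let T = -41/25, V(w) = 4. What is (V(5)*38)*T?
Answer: -6232/25 ≈ -249.28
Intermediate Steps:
T = -41/25 (T = -41*1/25 = -41/25 ≈ -1.6400)
(V(5)*38)*T = (4*38)*(-41/25) = 152*(-41/25) = -6232/25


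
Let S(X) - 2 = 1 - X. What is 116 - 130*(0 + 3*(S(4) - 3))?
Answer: 1676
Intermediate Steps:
S(X) = 3 - X (S(X) = 2 + (1 - X) = 3 - X)
116 - 130*(0 + 3*(S(4) - 3)) = 116 - 130*(0 + 3*((3 - 1*4) - 3)) = 116 - 130*(0 + 3*((3 - 4) - 3)) = 116 - 130*(0 + 3*(-1 - 3)) = 116 - 130*(0 + 3*(-4)) = 116 - 130*(0 - 12) = 116 - (-1560) = 116 - 130*(-12) = 116 + 1560 = 1676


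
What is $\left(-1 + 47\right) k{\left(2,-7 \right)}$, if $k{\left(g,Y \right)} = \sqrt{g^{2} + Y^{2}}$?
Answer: $46 \sqrt{53} \approx 334.89$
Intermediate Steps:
$k{\left(g,Y \right)} = \sqrt{Y^{2} + g^{2}}$
$\left(-1 + 47\right) k{\left(2,-7 \right)} = \left(-1 + 47\right) \sqrt{\left(-7\right)^{2} + 2^{2}} = 46 \sqrt{49 + 4} = 46 \sqrt{53}$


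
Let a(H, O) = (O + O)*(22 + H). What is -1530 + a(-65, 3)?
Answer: -1788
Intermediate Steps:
a(H, O) = 2*O*(22 + H) (a(H, O) = (2*O)*(22 + H) = 2*O*(22 + H))
-1530 + a(-65, 3) = -1530 + 2*3*(22 - 65) = -1530 + 2*3*(-43) = -1530 - 258 = -1788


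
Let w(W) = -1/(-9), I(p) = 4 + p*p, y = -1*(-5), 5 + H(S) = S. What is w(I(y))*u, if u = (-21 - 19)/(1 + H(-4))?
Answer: 5/9 ≈ 0.55556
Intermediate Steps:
H(S) = -5 + S
y = 5
I(p) = 4 + p²
w(W) = ⅑ (w(W) = -1*(-⅑) = ⅑)
u = 5 (u = (-21 - 19)/(1 + (-5 - 4)) = -40/(1 - 9) = -40/(-8) = -40*(-⅛) = 5)
w(I(y))*u = (⅑)*5 = 5/9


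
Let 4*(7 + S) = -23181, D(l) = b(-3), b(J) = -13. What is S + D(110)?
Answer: -23261/4 ≈ -5815.3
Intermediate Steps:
D(l) = -13
S = -23209/4 (S = -7 + (¼)*(-23181) = -7 - 23181/4 = -23209/4 ≈ -5802.3)
S + D(110) = -23209/4 - 13 = -23261/4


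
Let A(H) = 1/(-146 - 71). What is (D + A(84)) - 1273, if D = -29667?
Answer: -6713981/217 ≈ -30940.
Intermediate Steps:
A(H) = -1/217 (A(H) = 1/(-217) = -1/217)
(D + A(84)) - 1273 = (-29667 - 1/217) - 1273 = -6437740/217 - 1273 = -6713981/217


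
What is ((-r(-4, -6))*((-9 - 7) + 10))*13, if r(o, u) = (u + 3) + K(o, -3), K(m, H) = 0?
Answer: -234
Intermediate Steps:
r(o, u) = 3 + u (r(o, u) = (u + 3) + 0 = (3 + u) + 0 = 3 + u)
((-r(-4, -6))*((-9 - 7) + 10))*13 = ((-(3 - 6))*((-9 - 7) + 10))*13 = ((-1*(-3))*(-16 + 10))*13 = (3*(-6))*13 = -18*13 = -234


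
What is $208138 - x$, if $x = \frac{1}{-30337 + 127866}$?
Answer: $\frac{20299491001}{97529} \approx 2.0814 \cdot 10^{5}$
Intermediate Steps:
$x = \frac{1}{97529} \approx 1.0253 \cdot 10^{-5}$
$208138 - x = 208138 - \frac{1}{97529} = \frac{20299491001}{97529}$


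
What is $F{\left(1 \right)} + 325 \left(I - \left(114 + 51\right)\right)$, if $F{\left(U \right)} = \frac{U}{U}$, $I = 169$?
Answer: $1301$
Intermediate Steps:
$F{\left(U \right)} = 1$
$F{\left(1 \right)} + 325 \left(I - \left(114 + 51\right)\right) = 1 + 325 \left(169 - \left(114 + 51\right)\right) = 1 + 325 \left(169 - 165\right) = 1 + 325 \cdot 4 = 1 + 1300 = 1301$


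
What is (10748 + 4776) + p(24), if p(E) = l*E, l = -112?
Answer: 12836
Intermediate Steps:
p(E) = -112*E
(10748 + 4776) + p(24) = (10748 + 4776) - 112*24 = 15524 - 2688 = 12836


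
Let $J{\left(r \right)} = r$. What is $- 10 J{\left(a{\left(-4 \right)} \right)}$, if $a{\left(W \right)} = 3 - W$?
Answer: $-70$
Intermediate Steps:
$- 10 J{\left(a{\left(-4 \right)} \right)} = - 10 \left(3 - -4\right) = - 10 \left(3 + 4\right) = \left(-10\right) 7 = -70$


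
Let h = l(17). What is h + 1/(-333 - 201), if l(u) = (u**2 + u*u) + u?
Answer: 317729/534 ≈ 595.00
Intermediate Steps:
l(u) = u + 2*u**2 (l(u) = (u**2 + u**2) + u = 2*u**2 + u = u + 2*u**2)
h = 595 (h = 17*(1 + 2*17) = 17*(1 + 34) = 17*35 = 595)
h + 1/(-333 - 201) = 595 + 1/(-333 - 201) = 595 + 1/(-534) = 595 - 1/534 = 317729/534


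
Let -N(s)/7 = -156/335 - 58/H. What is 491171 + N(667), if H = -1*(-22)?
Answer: 1810045152/3685 ≈ 4.9119e+5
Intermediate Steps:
H = 22
N(s) = 80017/3685 (N(s) = -7*(-156/335 - 58/22) = -7*(-156*1/335 - 58*1/22) = -7*(-156/335 - 29/11) = -7*(-11431/3685) = 80017/3685)
491171 + N(667) = 491171 + 80017/3685 = 1810045152/3685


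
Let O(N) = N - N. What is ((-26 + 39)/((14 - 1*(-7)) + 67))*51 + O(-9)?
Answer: 663/88 ≈ 7.5341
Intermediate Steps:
O(N) = 0
((-26 + 39)/((14 - 1*(-7)) + 67))*51 + O(-9) = ((-26 + 39)/((14 - 1*(-7)) + 67))*51 + 0 = (13/((14 + 7) + 67))*51 + 0 = (13/(21 + 67))*51 + 0 = (13/88)*51 + 0 = 663/88 + 0 = 663/88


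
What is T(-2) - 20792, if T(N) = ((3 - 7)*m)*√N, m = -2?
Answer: -20792 + 8*I*√2 ≈ -20792.0 + 11.314*I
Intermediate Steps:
T(N) = 8*√N (T(N) = ((3 - 7)*(-2))*√N = (-4*(-2))*√N = 8*√N)
T(-2) - 20792 = 8*√(-2) - 20792 = 8*(I*√2) - 20792 = 8*I*√2 - 20792 = -20792 + 8*I*√2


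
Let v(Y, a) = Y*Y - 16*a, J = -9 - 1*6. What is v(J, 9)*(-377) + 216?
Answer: -30321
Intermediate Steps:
J = -15 (J = -9 - 6 = -15)
v(Y, a) = Y**2 - 16*a
v(J, 9)*(-377) + 216 = ((-15)**2 - 16*9)*(-377) + 216 = (225 - 144)*(-377) + 216 = 81*(-377) + 216 = -30537 + 216 = -30321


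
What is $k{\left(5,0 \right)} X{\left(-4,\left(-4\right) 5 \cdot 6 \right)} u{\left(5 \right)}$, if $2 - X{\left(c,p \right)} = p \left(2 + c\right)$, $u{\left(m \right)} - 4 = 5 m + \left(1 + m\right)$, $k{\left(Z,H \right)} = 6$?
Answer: $-49980$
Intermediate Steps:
$u{\left(m \right)} = 5 + 6 m$ ($u{\left(m \right)} = 4 + \left(5 m + \left(1 + m\right)\right) = 4 + \left(1 + 6 m\right) = 5 + 6 m$)
$X{\left(c,p \right)} = 2 - p \left(2 + c\right)$
$k{\left(5,0 \right)} X{\left(-4,\left(-4\right) 5 \cdot 6 \right)} u{\left(5 \right)} = 6 \left(2 - 2 \left(-4\right) 5 \cdot 6 - - 4 \left(-4\right) 5 \cdot 6\right) \left(5 + 6 \cdot 5\right) = 6 \left(2 - 2 \left(\left(-20\right) 6\right) - - 4 \left(\left(-20\right) 6\right)\right) \left(5 + 30\right) = 6 \left(2 - -240 - \left(-4\right) \left(-120\right)\right) 35 = 6 \left(2 + 240 - 480\right) 35 = 6 \left(-238\right) 35 = \left(-1428\right) 35 = -49980$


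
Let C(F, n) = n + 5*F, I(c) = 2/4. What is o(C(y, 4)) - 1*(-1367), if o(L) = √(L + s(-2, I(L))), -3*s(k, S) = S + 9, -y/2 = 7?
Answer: 1367 + I*√2490/6 ≈ 1367.0 + 8.3167*I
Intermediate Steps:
y = -14 (y = -2*7 = -14)
I(c) = ½ (I(c) = 2*(¼) = ½)
s(k, S) = -3 - S/3 (s(k, S) = -(S + 9)/3 = -(9 + S)/3 = -3 - S/3)
o(L) = √(-19/6 + L) (o(L) = √(L + (-3 - ⅓*½)) = √(L + (-3 - ⅙)) = √(L - 19/6) = √(-19/6 + L))
o(C(y, 4)) - 1*(-1367) = √(-114 + 36*(4 + 5*(-14)))/6 - 1*(-1367) = √(-114 + 36*(4 - 70))/6 + 1367 = √(-114 + 36*(-66))/6 + 1367 = √(-114 - 2376)/6 + 1367 = √(-2490)/6 + 1367 = (I*√2490)/6 + 1367 = I*√2490/6 + 1367 = 1367 + I*√2490/6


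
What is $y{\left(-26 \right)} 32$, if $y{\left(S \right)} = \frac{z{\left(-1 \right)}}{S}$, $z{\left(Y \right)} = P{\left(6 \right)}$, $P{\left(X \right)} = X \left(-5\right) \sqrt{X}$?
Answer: $\frac{480 \sqrt{6}}{13} \approx 90.443$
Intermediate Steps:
$P{\left(X \right)} = - 5 X^{\frac{3}{2}}$ ($P{\left(X \right)} = - 5 X \sqrt{X} = - 5 X^{\frac{3}{2}}$)
$z{\left(Y \right)} = - 30 \sqrt{6}$ ($z{\left(Y \right)} = - 5 \cdot 6^{\frac{3}{2}} = - 5 \cdot 6 \sqrt{6} = - 30 \sqrt{6}$)
$y{\left(S \right)} = - \frac{30 \sqrt{6}}{S}$ ($y{\left(S \right)} = \frac{\left(-30\right) \sqrt{6}}{S} = - \frac{30 \sqrt{6}}{S}$)
$y{\left(-26 \right)} 32 = - \frac{30 \sqrt{6}}{-26} \cdot 32 = \left(-30\right) \sqrt{6} \left(- \frac{1}{26}\right) 32 = \frac{15 \sqrt{6}}{13} \cdot 32 = \frac{480 \sqrt{6}}{13}$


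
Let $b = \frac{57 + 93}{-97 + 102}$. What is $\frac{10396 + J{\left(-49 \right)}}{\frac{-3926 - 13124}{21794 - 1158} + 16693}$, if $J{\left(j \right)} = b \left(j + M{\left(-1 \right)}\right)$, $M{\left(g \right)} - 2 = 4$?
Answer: $\frac{8541428}{15657259} \approx 0.54552$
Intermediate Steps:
$M{\left(g \right)} = 6$ ($M{\left(g \right)} = 2 + 4 = 6$)
$b = 30$ ($b = \frac{150}{5} = 150 \cdot \frac{1}{5} = 30$)
$J{\left(j \right)} = 180 + 30 j$ ($J{\left(j \right)} = 30 \left(j + 6\right) = 30 \left(6 + j\right) = 180 + 30 j$)
$\frac{10396 + J{\left(-49 \right)}}{\frac{-3926 - 13124}{21794 - 1158} + 16693} = \frac{10396 + \left(180 + 30 \left(-49\right)\right)}{\frac{-3926 - 13124}{21794 - 1158} + 16693} = \frac{10396 + \left(180 - 1470\right)}{- \frac{17050}{20636} + 16693} = \frac{10396 - 1290}{\left(-17050\right) \frac{1}{20636} + 16693} = \frac{9106}{- \frac{775}{938} + 16693} = \frac{9106}{\frac{15657259}{938}} = 9106 \cdot \frac{938}{15657259} = \frac{8541428}{15657259}$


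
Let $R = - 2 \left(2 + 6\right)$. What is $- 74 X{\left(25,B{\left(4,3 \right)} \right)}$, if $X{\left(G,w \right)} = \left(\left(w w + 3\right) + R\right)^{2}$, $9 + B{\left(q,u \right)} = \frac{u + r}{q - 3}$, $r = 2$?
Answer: $-666$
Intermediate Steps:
$B{\left(q,u \right)} = -9 + \frac{2 + u}{-3 + q}$ ($B{\left(q,u \right)} = -9 + \frac{u + 2}{q - 3} = -9 + \frac{2 + u}{-3 + q}$)
$R = -16$ ($R = \left(-2\right) 8 = -16$)
$X{\left(G,w \right)} = \left(-13 + w^{2}\right)^{2}$ ($X{\left(G,w \right)} = \left(\left(w w + 3\right) - 16\right)^{2} = \left(\left(w^{2} + 3\right) - 16\right)^{2} = \left(\left(3 + w^{2}\right) - 16\right)^{2} = \left(-13 + w^{2}\right)^{2}$)
$- 74 X{\left(25,B{\left(4,3 \right)} \right)} = - 74 \left(-13 + \left(\frac{29 + 3 - 36}{-3 + 4}\right)^{2}\right)^{2} = - 74 \left(-13 + \left(\frac{29 + 3 - 36}{1}\right)^{2}\right)^{2} = - 74 \left(-13 + \left(1 \left(-4\right)\right)^{2}\right)^{2} = - 74 \left(-13 + \left(-4\right)^{2}\right)^{2} = - 74 \left(-13 + 16\right)^{2} = - 74 \cdot 3^{2} = \left(-74\right) 9 = -666$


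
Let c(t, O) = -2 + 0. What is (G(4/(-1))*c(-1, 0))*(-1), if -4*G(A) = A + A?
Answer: 4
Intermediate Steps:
c(t, O) = -2
G(A) = -A/2 (G(A) = -(A + A)/4 = -A/2)
(G(4/(-1))*c(-1, 0))*(-1) = (-4/(2*(-1))*(-2))*(-1) = (-(-1)*4/2*(-2))*(-1) = (-1/2*(-4)*(-2))*(-1) = (2*(-2))*(-1) = -4*(-1) = 4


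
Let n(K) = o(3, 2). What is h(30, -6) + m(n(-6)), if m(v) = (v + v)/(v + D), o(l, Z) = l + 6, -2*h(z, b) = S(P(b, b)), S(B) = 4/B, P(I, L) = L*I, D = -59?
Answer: -187/450 ≈ -0.41556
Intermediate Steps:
P(I, L) = I*L
h(z, b) = -2/b**2 (h(z, b) = -2/(b*b) = -2/(b**2) = -2/b**2)
o(l, Z) = 6 + l
n(K) = 9 (n(K) = 6 + 3 = 9)
m(v) = 2*v/(-59 + v) (m(v) = (v + v)/(v - 59) = (2*v)/(-59 + v) = 2*v/(-59 + v))
h(30, -6) + m(n(-6)) = -2/(-6)**2 + 2*9/(-59 + 9) = -2*1/36 + 2*9/(-50) = -1/18 + 2*9*(-1/50) = -1/18 - 9/25 = -187/450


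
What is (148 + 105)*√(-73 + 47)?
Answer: 253*I*√26 ≈ 1290.1*I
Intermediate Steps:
(148 + 105)*√(-73 + 47) = 253*√(-26) = 253*(I*√26) = 253*I*√26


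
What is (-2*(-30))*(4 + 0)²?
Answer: 960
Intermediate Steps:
(-2*(-30))*(4 + 0)² = 60*4² = 60*16 = 960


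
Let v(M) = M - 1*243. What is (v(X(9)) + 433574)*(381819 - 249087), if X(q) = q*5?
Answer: 57522863232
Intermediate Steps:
X(q) = 5*q
v(M) = -243 + M (v(M) = M - 243 = -243 + M)
(v(X(9)) + 433574)*(381819 - 249087) = ((-243 + 5*9) + 433574)*(381819 - 249087) = ((-243 + 45) + 433574)*132732 = (-198 + 433574)*132732 = 433376*132732 = 57522863232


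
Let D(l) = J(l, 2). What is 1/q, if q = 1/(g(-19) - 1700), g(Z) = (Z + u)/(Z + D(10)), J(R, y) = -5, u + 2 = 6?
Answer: -13595/8 ≈ -1699.4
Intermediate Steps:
u = 4 (u = -2 + 6 = 4)
D(l) = -5
g(Z) = (4 + Z)/(-5 + Z) (g(Z) = (Z + 4)/(Z - 5) = (4 + Z)/(-5 + Z))
q = -8/13595 (q = 1/((4 - 19)/(-5 - 19) - 1700) = 1/(-15/(-24) - 1700) = 1/(-1/24*(-15) - 1700) = 1/(5/8 - 1700) = 1/(-13595/8) = -8/13595 ≈ -0.00058845)
1/q = 1/(-8/13595) = -13595/8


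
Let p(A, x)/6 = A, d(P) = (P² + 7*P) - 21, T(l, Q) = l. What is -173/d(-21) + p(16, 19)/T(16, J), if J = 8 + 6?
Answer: 1465/273 ≈ 5.3663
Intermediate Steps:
J = 14
d(P) = -21 + P² + 7*P
p(A, x) = 6*A
-173/d(-21) + p(16, 19)/T(16, J) = -173/(-21 + (-21)² + 7*(-21)) + (6*16)/16 = -173/(-21 + 441 - 147) + 96*(1/16) = -173/273 + 6 = 1465/273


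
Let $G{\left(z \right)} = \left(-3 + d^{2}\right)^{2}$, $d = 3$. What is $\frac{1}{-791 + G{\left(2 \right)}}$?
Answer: $- \frac{1}{755} \approx -0.0013245$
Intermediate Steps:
$G{\left(z \right)} = 36$ ($G{\left(z \right)} = \left(-3 + 3^{2}\right)^{2} = \left(-3 + 9\right)^{2} = 6^{2} = 36$)
$\frac{1}{-791 + G{\left(2 \right)}} = \frac{1}{-791 + 36} = \frac{1}{-755} = - \frac{1}{755}$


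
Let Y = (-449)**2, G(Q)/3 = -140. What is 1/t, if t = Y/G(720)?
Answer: -420/201601 ≈ -0.0020833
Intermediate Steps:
G(Q) = -420 (G(Q) = 3*(-140) = -420)
Y = 201601
t = -201601/420 (t = 201601/(-420) = 201601*(-1/420) = -201601/420 ≈ -480.00)
1/t = 1/(-201601/420) = -420/201601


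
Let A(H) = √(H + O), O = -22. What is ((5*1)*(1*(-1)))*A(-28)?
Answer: -25*I*√2 ≈ -35.355*I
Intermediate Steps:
A(H) = √(-22 + H) (A(H) = √(H - 22) = √(-22 + H))
((5*1)*(1*(-1)))*A(-28) = ((5*1)*(1*(-1)))*√(-22 - 28) = (5*(-1))*√(-50) = -25*I*√2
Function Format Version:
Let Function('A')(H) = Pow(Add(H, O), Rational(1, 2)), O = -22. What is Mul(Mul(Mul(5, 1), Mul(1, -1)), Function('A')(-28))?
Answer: Mul(-25, I, Pow(2, Rational(1, 2))) ≈ Mul(-35.355, I)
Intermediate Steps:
Function('A')(H) = Pow(Add(-22, H), Rational(1, 2)) (Function('A')(H) = Pow(Add(H, -22), Rational(1, 2)) = Pow(Add(-22, H), Rational(1, 2)))
Mul(Mul(Mul(5, 1), Mul(1, -1)), Function('A')(-28)) = Mul(Mul(Mul(5, 1), Mul(1, -1)), Pow(Add(-22, -28), Rational(1, 2))) = Mul(Mul(5, -1), Pow(-50, Rational(1, 2))) = Mul(-5, Mul(5, I, Pow(2, Rational(1, 2)))) = Mul(-25, I, Pow(2, Rational(1, 2)))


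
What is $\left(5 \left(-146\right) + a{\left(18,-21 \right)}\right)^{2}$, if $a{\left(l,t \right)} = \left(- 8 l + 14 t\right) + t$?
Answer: $1413721$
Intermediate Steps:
$a{\left(l,t \right)} = - 8 l + 15 t$
$\left(5 \left(-146\right) + a{\left(18,-21 \right)}\right)^{2} = \left(5 \left(-146\right) + \left(\left(-8\right) 18 + 15 \left(-21\right)\right)\right)^{2} = \left(-730 - 459\right)^{2} = \left(-1189\right)^{2} = 1413721$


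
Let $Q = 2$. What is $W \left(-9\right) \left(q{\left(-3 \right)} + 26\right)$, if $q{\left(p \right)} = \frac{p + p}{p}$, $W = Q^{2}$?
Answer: $-1008$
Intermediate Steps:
$W = 4$ ($W = 2^{2} = 4$)
$q{\left(p \right)} = 2$ ($q{\left(p \right)} = \frac{2 p}{p} = 2$)
$W \left(-9\right) \left(q{\left(-3 \right)} + 26\right) = 4 \left(-9\right) \left(2 + 26\right) = \left(-36\right) 28 = -1008$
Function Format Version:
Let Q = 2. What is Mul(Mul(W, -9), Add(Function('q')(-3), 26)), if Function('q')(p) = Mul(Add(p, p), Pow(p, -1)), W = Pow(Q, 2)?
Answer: -1008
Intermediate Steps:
W = 4 (W = Pow(2, 2) = 4)
Function('q')(p) = 2 (Function('q')(p) = Mul(Mul(2, p), Pow(p, -1)) = 2)
Mul(Mul(W, -9), Add(Function('q')(-3), 26)) = Mul(Mul(4, -9), Add(2, 26)) = Mul(-36, 28) = -1008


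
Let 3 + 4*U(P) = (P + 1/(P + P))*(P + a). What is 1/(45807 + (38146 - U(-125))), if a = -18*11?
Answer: 1000/73859677 ≈ 1.3539e-5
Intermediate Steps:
a = -198
U(P) = -¾ + (-198 + P)*(P + 1/(2*P))/4 (U(P) = -¾ + ((P + 1/(P + P))*(P - 198))/4 = -¾ + ((P + 1/(2*P))*(-198 + P))/4 = -¾ + ((-198 + P)*(P + 1/(2*P)))/4 = -¾ + (-198 + P)*(P + 1/(2*P))/4)
1/(45807 + (38146 - U(-125))) = 1/(45807 + (38146 - (-198 - 125*(-5 - 396*(-125) + 2*(-125)²))/(8*(-125)))) = 1/(45807 + (38146 - (-1)*(-198 - 125*(-5 + 49500 + 2*15625))/(8*125))) = 1/(45807 + (38146 - (-1)*(-198 - 125*(-5 + 49500 + 31250))/(8*125))) = 1/(45807 + (38146 - (-1)*(-198 - 125*80745)/(8*125))) = 1/(45807 + (38146 - (-1)*(-198 - 10093125)/(8*125))) = 1/(45807 + (38146 - (-1)*(-10093323)/(8*125))) = 1/(45807 + (38146 - 1*10093323/1000)) = 1/(45807 + (38146 - 10093323/1000)) = 1/(45807 + 28052677/1000) = 1/(73859677/1000) = 1000/73859677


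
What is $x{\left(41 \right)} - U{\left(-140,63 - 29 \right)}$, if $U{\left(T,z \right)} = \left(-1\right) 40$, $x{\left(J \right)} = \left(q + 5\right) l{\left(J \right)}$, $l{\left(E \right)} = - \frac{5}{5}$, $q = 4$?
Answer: $31$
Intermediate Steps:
$l{\left(E \right)} = -1$ ($l{\left(E \right)} = \left(-5\right) \frac{1}{5} = -1$)
$x{\left(J \right)} = -9$ ($x{\left(J \right)} = \left(4 + 5\right) \left(-1\right) = 9 \left(-1\right) = -9$)
$U{\left(T,z \right)} = -40$
$x{\left(41 \right)} - U{\left(-140,63 - 29 \right)} = -9 - -40 = -9 + 40 = 31$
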